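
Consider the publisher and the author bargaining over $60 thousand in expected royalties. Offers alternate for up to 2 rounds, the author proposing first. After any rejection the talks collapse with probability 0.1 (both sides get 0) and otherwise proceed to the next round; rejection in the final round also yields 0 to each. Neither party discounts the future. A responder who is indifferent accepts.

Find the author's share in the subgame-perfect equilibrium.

6

Round 2 (the publisher proposes): the author will accept anything ≥ 0, so the publisher offers 0 and keeps 60.
Round 1 (the author proposes): rejecting gives the publisher an expected 0.9 × 60 = 54, so the author offers 54, keeping 6.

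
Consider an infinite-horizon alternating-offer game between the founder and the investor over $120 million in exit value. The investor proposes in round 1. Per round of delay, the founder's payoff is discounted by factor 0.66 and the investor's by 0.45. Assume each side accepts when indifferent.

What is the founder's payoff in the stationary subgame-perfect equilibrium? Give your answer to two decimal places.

61.96

When the investor proposes, the founder accepts any offer worth at least 0.66 times what the founder would get by proposing next round; and vice versa.
This gives x = 120 − 0.66y and y = 120 − 0.45x, where x and y are each side's share when it proposes.
Hence (1 − 0.66·0.45)x = 120(1 − 0.66), i.e. 0.703·x = 40.8.
x ≈ 58.0370; the founder's share is 120 − x ≈ 61.9630.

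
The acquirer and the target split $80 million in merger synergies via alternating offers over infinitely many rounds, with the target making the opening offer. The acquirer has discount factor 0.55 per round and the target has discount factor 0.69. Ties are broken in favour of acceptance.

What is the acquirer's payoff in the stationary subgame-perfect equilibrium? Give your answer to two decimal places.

21.98

In a stationary SPE each proposer offers the other exactly their discounted continuation value.
If the target keeps x when proposing and the acquirer keeps y when proposing, then x = 80 − 0.55y and y = 80 − 0.69x.
Solving: x = 80(1 − 0.55) / (1 − 0.69·0.55) = 36 / 0.6205 ≈ 58.0177.
The acquirer gets 80 − 58.0177 ≈ 21.9823.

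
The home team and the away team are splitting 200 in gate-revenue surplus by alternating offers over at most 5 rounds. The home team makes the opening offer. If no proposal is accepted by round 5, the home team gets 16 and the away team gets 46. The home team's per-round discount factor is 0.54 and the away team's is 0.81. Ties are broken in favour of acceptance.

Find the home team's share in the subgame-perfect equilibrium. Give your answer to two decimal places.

84.08

Round 5 (the home team proposes): the away team gets 46 if talks fail, so the home team offers 46 and keeps 154.
Round 4 (the away team proposes): the home team can get 154 next round, worth 0.54 × 154 = 83.16 now. The away team offers 83.16 and keeps 200 − 83.16 = 116.84.
Round 3 (the home team proposes): the away team can get 116.84 next round, worth 0.81 × 116.84 = 94.6404 now, so the home team offers 94.6404, keeping 105.3596.
Round 2 (the away team proposes): the home team can get 105.3596 next round, worth 0.54 × 105.3596 = 56.894184 now. The away team offers 56.894184 and keeps 200 − 56.894184 = 143.105816.
Round 1 (the home team proposes): the away team can get 143.105816 next round, worth 0.81 × 143.105816 = 115.91571096 now, so the home team offers 115.91571096, keeping 84.08428904.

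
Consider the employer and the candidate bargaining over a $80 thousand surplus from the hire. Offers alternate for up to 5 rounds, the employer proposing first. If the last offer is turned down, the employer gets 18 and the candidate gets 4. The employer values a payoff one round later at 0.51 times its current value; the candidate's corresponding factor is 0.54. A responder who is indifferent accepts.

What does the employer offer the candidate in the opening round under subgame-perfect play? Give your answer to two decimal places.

27.30

Round 5 (the employer proposes): the candidate gets 4 if talks fail, so the employer offers 4 and keeps 76.
Round 4 (the candidate proposes): the employer can get 76 next round, worth 0.51 × 76 = 38.76 now, so the candidate offers 38.76, keeping 41.24.
Round 3 (the employer proposes): the candidate can get 41.24 next round, worth 0.54 × 41.24 = 22.2696 now, so the employer offers 22.2696, keeping 57.7304.
Round 2 (the candidate proposes): the employer can get 57.7304 next round, worth 0.51 × 57.7304 = 29.442504 now. The candidate offers 29.442504 and keeps 80 − 29.442504 = 50.557496.
Round 1 (the employer proposes): the candidate can get 50.557496 next round, worth 0.54 × 50.557496 = 27.30104784 now; the employer offers that and keeps 52.69895216.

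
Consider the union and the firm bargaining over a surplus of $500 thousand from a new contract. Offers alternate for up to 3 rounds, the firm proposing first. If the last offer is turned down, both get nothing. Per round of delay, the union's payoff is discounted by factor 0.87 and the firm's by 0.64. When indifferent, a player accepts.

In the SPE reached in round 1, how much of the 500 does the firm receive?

Round 3 (the firm proposes): the union will accept anything ≥ 0, so the firm offers 0 and keeps 500.
Round 2 (the union proposes): the firm can get 500 next round, worth 0.64 × 500 = 320 now; the union offers that and keeps 180.
Round 1 (the firm proposes): the union can get 180 next round, worth 0.87 × 180 = 156.6 now; the firm offers that and keeps 343.4.

343.4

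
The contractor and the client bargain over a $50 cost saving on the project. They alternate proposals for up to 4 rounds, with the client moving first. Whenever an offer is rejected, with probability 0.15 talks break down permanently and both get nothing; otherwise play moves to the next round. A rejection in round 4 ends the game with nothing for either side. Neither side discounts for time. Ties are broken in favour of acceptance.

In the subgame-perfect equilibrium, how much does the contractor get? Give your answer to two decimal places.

Round 4 (the contractor proposes): rejection yields 0 for the client; the contractor offers 0 and keeps 50.
Round 3 (the client proposes): rejecting gives the contractor an expected 0.85 × 50 = 42.5. The client offers 42.5 and keeps 50 − 42.5 = 7.5.
Round 2 (the contractor proposes): rejecting gives the client an expected 0.85 × 7.5 = 6.375. The contractor offers 6.375 and keeps 50 − 6.375 = 43.625.
Round 1 (the client proposes): rejecting gives the contractor an expected 0.85 × 43.625 = 37.08125, so the client offers 37.08125, keeping 12.91875.

37.08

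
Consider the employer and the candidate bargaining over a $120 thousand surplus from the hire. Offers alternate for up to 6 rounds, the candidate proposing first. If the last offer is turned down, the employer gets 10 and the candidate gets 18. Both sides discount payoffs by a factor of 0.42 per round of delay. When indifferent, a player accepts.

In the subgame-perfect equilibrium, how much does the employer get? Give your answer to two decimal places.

35.72

Round 6 (the employer proposes): the candidate gets 18 if talks fail, so the employer offers 18 and keeps 102.
Round 5 (the candidate proposes): the employer can get 102 next round, worth 0.42 × 102 = 42.84 now. The candidate offers 42.84 and keeps 120 − 42.84 = 77.16.
Round 4 (the employer proposes): the candidate can get 77.16 next round, worth 0.42 × 77.16 = 32.4072 now; the employer offers that and keeps 87.5928.
Round 3 (the candidate proposes): the employer can get 87.5928 next round, worth 0.42 × 87.5928 = 36.788976 now, so the candidate offers 36.788976, keeping 83.211024.
Round 2 (the employer proposes): the candidate can get 83.211024 next round, worth 0.42 × 83.211024 = 34.94863008 now, so the employer offers 34.94863008, keeping 85.05136992.
Round 1 (the candidate proposes): the employer can get 85.05136992 next round, worth 0.42 × 85.05136992 = 35.7215753664 now, so the candidate offers 35.7215753664, keeping 84.2784246336.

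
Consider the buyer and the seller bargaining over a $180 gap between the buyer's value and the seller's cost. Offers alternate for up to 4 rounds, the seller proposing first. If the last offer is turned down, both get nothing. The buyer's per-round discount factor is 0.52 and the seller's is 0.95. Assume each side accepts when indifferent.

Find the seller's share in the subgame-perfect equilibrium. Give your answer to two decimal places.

129.08

Work backward from the last round.
Round 4 (the buyer proposes): the seller will accept anything ≥ 0, so the buyer offers 0 and keeps 180.
Round 3 (the seller proposes): the buyer can get 180 next round, worth 0.52 × 180 = 93.6 now. The seller offers 93.6 and keeps 180 − 93.6 = 86.4.
Round 2 (the buyer proposes): the seller can get 86.4 next round, worth 0.95 × 86.4 = 82.08 now; the buyer offers that and keeps 97.92.
Round 1 (the seller proposes): the buyer can get 97.92 next round, worth 0.52 × 97.92 = 50.9184 now. The seller offers 50.9184 and keeps 180 − 50.9184 = 129.0816.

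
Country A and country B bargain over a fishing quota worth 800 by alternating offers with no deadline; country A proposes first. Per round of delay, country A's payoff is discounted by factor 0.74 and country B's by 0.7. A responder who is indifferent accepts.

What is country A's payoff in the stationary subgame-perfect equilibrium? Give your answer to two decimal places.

497.93

When country A proposes, country B accepts any offer worth at least 0.7 times what country B would get by proposing next round; and vice versa.
This gives x = 800 − 0.7y and y = 800 − 0.74x, where x and y are each side's share when it proposes.
Hence (1 − 0.7·0.74)x = 800(1 − 0.7), i.e. 0.482·x = 240.
x ≈ 497.9253; country B's share is 800 − x ≈ 302.0747.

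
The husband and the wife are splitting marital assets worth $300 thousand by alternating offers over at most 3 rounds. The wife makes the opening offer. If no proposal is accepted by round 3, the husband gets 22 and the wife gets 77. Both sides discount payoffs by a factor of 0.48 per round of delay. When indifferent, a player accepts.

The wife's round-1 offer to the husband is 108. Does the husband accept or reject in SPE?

Accept

Work out the husband's continuation value if the offer is rejected.
Round 3 (the wife proposes): the husband gets 22 if talks fail, so the wife offers 22 and keeps 278.
Round 2 (the husband proposes): the wife can get 278 next round, worth 0.48 × 278 = 133.44 now. The husband offers 133.44 and keeps 300 − 133.44 = 166.56.
So by rejecting in round 1, the husband gets 166.56 next round, worth 0.48 × 166.56 = 79.9488 now.
Offer 108 ≥ 79.9488, so the husband accepts.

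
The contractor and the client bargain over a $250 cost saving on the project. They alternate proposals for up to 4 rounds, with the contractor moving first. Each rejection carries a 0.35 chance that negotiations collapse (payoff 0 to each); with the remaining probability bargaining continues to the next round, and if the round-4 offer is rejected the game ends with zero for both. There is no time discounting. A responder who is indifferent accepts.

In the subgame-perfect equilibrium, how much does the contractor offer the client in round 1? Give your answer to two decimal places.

125.53

Round 4 (the client proposes): rejection yields 0 for the contractor; the client offers 0 and keeps 250.
Round 3 (the contractor proposes): rejecting gives the client an expected 0.65 × 250 = 162.5. The contractor offers 162.5 and keeps 250 − 162.5 = 87.5.
Round 2 (the client proposes): rejecting gives the contractor an expected 0.65 × 87.5 = 56.875, so the client offers 56.875, keeping 193.125.
Round 1 (the contractor proposes): rejecting gives the client an expected 0.65 × 193.125 = 125.53125. The contractor offers 125.53125 and keeps 250 − 125.53125 = 124.46875.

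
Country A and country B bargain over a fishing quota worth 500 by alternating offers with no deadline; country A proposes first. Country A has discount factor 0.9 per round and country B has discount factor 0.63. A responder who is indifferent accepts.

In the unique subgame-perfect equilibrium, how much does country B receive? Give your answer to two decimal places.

Let x be country A's share when country A proposes and y be country B's share when country B proposes.
Country B accepts iff offered ≥ 0.63·y, so x = 500 − 0.63y. Symmetrically y = 500 − 0.9x.
Substituting: x = 500 − 0.63(500 − 0.9x), giving x(1 − 0.9·0.63) = 500(1 − 0.63).
So x = 500 × 0.37 / 0.433 ≈ 427.2517, and country B receives 500 − x ≈ 72.7483.

72.75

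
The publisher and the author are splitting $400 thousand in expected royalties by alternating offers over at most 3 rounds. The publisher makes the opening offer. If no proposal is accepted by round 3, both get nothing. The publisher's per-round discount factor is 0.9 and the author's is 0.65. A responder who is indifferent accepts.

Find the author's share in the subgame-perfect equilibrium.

Round 3 (the publisher proposes): rejection yields 0 for the author; the publisher offers 0 and keeps 400.
Round 2 (the author proposes): the publisher can get 400 next round, worth 0.9 × 400 = 360 now; the author offers that and keeps 40.
Round 1 (the publisher proposes): the author can get 40 next round, worth 0.65 × 40 = 26 now, so the publisher offers 26, keeping 374.

26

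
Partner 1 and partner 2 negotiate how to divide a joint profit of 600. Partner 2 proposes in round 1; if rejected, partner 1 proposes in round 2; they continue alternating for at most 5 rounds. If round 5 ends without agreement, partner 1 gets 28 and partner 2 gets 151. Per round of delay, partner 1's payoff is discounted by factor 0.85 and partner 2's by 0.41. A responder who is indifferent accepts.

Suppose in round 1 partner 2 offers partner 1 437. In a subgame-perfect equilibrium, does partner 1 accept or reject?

Accept

Work out partner 1's continuation value if the offer is rejected.
Round 5 (partner 2 proposes): partner 1 gets 28 if talks fail, so partner 2 offers 28 and keeps 572.
Round 4 (partner 1 proposes): partner 2 can get 572 next round, worth 0.41 × 572 = 234.52 now. Partner 1 offers 234.52 and keeps 600 − 234.52 = 365.48.
Round 3 (partner 2 proposes): partner 1 can get 365.48 next round, worth 0.85 × 365.48 = 310.658 now; partner 2 offers that and keeps 289.342.
Round 2 (partner 1 proposes): partner 2 can get 289.342 next round, worth 0.41 × 289.342 = 118.63022 now; partner 1 offers that and keeps 481.36978.
So by rejecting in round 1, partner 1 gets 481.36978 next round, worth 0.85 × 481.36978 = 409.164313 now.
Offer 437 ≥ 409.164313, so partner 1 accepts.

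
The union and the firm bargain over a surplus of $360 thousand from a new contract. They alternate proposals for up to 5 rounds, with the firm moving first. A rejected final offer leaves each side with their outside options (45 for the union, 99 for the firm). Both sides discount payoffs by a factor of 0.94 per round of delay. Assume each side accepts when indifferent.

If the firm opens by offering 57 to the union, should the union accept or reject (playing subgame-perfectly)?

Work out the union's continuation value if the offer is rejected.
Round 5 (the firm proposes): the union gets 45 if talks fail, so the firm offers 45 and keeps 315.
Round 4 (the union proposes): the firm can get 315 next round, worth 0.94 × 315 = 296.1 now, so the union offers 296.1, keeping 63.9.
Round 3 (the firm proposes): the union can get 63.9 next round, worth 0.94 × 63.9 = 60.066 now. The firm offers 60.066 and keeps 360 − 60.066 = 299.934.
Round 2 (the union proposes): the firm can get 299.934 next round, worth 0.94 × 299.934 = 281.93796 now. The union offers 281.93796 and keeps 360 − 281.93796 = 78.06204.
So by rejecting in round 1, the union gets 78.06204 next round, worth 0.94 × 78.06204 = 73.3783176 now.
Offer 57 < 73.3783176, so the union rejects.

Reject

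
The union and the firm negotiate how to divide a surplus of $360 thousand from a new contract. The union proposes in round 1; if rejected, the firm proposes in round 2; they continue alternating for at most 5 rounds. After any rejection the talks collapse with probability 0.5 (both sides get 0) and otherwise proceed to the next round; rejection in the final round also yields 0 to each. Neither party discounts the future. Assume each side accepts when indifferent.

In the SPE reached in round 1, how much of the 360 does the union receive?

247.5

By backward induction:
Round 5 (the union proposes): rejection yields 0 for the firm; the union offers 0 and keeps 360.
Round 4 (the firm proposes): rejecting gives the union an expected 0.5 × 360 = 180, so the firm offers 180, keeping 180.
Round 3 (the union proposes): rejecting gives the firm an expected 0.5 × 180 = 90, so the union offers 90, keeping 270.
Round 2 (the firm proposes): rejecting gives the union an expected 0.5 × 270 = 135, so the firm offers 135, keeping 225.
Round 1 (the union proposes): rejecting gives the firm an expected 0.5 × 225 = 112.5, so the union offers 112.5, keeping 247.5.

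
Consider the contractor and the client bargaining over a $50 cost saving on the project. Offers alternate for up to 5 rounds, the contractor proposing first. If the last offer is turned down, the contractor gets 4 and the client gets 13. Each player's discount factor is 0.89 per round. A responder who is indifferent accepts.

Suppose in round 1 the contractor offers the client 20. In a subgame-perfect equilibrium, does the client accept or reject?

Round 5 (the contractor proposes): the client gets 13 if talks fail, so the contractor offers 13 and keeps 37.
Round 4 (the client proposes): the contractor can get 37 next round, worth 0.89 × 37 = 32.93 now, so the client offers 32.93, keeping 17.07.
Round 3 (the contractor proposes): the client can get 17.07 next round, worth 0.89 × 17.07 = 15.1923 now; the contractor offers that and keeps 34.8077.
Round 2 (the client proposes): the contractor can get 34.8077 next round, worth 0.89 × 34.8077 = 30.978853 now, so the client offers 30.978853, keeping 19.021147.
So by rejecting in round 1, the client gets 19.021147 next round, worth 0.89 × 19.021147 = 16.92882083 now.
Offer 20 ≥ 16.92882083, so the client accepts.

Accept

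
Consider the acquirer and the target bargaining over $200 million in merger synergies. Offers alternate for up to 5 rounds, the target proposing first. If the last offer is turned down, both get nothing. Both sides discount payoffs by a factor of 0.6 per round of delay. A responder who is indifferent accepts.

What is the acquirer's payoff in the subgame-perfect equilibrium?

Round 5 (the target proposes): rejection yields 0 for the acquirer; the target offers 0 and keeps 200.
Round 4 (the acquirer proposes): the target can get 200 next round, worth 0.6 × 200 = 120 now. The acquirer offers 120 and keeps 200 − 120 = 80.
Round 3 (the target proposes): the acquirer can get 80 next round, worth 0.6 × 80 = 48 now. The target offers 48 and keeps 200 − 48 = 152.
Round 2 (the acquirer proposes): the target can get 152 next round, worth 0.6 × 152 = 91.2 now, so the acquirer offers 91.2, keeping 108.8.
Round 1 (the target proposes): the acquirer can get 108.8 next round, worth 0.6 × 108.8 = 65.28 now, so the target offers 65.28, keeping 134.72.

65.28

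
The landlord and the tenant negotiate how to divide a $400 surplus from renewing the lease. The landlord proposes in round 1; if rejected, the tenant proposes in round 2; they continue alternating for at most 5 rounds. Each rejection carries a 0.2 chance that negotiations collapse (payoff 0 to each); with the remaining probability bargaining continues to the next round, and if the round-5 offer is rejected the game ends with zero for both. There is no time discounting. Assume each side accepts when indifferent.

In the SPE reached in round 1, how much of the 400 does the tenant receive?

Round 5 (the landlord proposes): rejection yields 0 for the tenant; the landlord offers 0 and keeps 400.
Round 4 (the tenant proposes): rejecting gives the landlord an expected 0.8 × 400 = 320, so the tenant offers 320, keeping 80.
Round 3 (the landlord proposes): rejecting gives the tenant an expected 0.8 × 80 = 64. The landlord offers 64 and keeps 400 − 64 = 336.
Round 2 (the tenant proposes): rejecting gives the landlord an expected 0.8 × 336 = 268.8; the tenant offers that and keeps 131.2.
Round 1 (the landlord proposes): rejecting gives the tenant an expected 0.8 × 131.2 = 104.96; the landlord offers that and keeps 295.04.

104.96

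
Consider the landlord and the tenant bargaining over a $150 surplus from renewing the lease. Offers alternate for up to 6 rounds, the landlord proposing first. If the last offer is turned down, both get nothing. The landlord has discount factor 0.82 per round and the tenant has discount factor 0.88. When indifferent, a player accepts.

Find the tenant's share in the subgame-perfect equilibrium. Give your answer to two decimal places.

Solve by backward induction from round 6.
Round 6 (the tenant proposes): rejection yields 0 for the landlord; the tenant offers 0 and keeps 150.
Round 5 (the landlord proposes): the tenant can get 150 next round, worth 0.88 × 150 = 132 now. The landlord offers 132 and keeps 150 − 132 = 18.
Round 4 (the tenant proposes): the landlord can get 18 next round, worth 0.82 × 18 = 14.76 now. The tenant offers 14.76 and keeps 150 − 14.76 = 135.24.
Round 3 (the landlord proposes): the tenant can get 135.24 next round, worth 0.88 × 135.24 = 119.0112 now. The landlord offers 119.0112 and keeps 150 − 119.0112 = 30.9888.
Round 2 (the tenant proposes): the landlord can get 30.9888 next round, worth 0.82 × 30.9888 = 25.410816 now; the tenant offers that and keeps 124.589184.
Round 1 (the landlord proposes): the tenant can get 124.589184 next round, worth 0.88 × 124.589184 = 109.63848192 now; the landlord offers that and keeps 40.36151808.

109.64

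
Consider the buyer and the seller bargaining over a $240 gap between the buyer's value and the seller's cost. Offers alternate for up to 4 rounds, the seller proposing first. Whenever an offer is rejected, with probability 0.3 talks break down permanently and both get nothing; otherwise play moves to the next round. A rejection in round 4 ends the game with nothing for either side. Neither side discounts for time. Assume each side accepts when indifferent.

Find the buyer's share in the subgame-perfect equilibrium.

132.72

Round 4 (the buyer proposes): rejection yields 0 for the seller; the buyer offers 0 and keeps 240.
Round 3 (the seller proposes): rejecting gives the buyer an expected 0.7 × 240 = 168; the seller offers that and keeps 72.
Round 2 (the buyer proposes): rejecting gives the seller an expected 0.7 × 72 = 50.4; the buyer offers that and keeps 189.6.
Round 1 (the seller proposes): rejecting gives the buyer an expected 0.7 × 189.6 = 132.72. The seller offers 132.72 and keeps 240 − 132.72 = 107.28.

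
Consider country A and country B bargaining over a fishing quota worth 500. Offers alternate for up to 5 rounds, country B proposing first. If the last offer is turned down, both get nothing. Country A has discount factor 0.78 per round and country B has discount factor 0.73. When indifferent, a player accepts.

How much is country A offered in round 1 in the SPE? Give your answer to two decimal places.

Round 5 (country B proposes): country A will accept anything ≥ 0, so country B offers 0 and keeps 500.
Round 4 (country A proposes): country B can get 500 next round, worth 0.73 × 500 = 365 now. Country A offers 365 and keeps 500 − 365 = 135.
Round 3 (country B proposes): country A can get 135 next round, worth 0.78 × 135 = 105.3 now. Country B offers 105.3 and keeps 500 − 105.3 = 394.7.
Round 2 (country A proposes): country B can get 394.7 next round, worth 0.73 × 394.7 = 288.131 now. Country A offers 288.131 and keeps 500 − 288.131 = 211.869.
Round 1 (country B proposes): country A can get 211.869 next round, worth 0.78 × 211.869 = 165.25782 now, so country B offers 165.25782, keeping 334.74218.

165.26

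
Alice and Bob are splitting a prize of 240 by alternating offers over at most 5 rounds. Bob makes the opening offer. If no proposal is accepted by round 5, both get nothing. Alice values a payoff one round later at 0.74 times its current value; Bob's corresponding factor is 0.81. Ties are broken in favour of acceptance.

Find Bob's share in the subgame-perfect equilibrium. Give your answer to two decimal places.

186.03

Round 5 (Bob proposes): rejection yields 0 for Alice; Bob offers 0 and keeps 240.
Round 4 (Alice proposes): Bob can get 240 next round, worth 0.81 × 240 = 194.4 now, so Alice offers 194.4, keeping 45.6.
Round 3 (Bob proposes): Alice can get 45.6 next round, worth 0.74 × 45.6 = 33.744 now, so Bob offers 33.744, keeping 206.256.
Round 2 (Alice proposes): Bob can get 206.256 next round, worth 0.81 × 206.256 = 167.06736 now. Alice offers 167.06736 and keeps 240 − 167.06736 = 72.93264.
Round 1 (Bob proposes): Alice can get 72.93264 next round, worth 0.74 × 72.93264 = 53.9701536 now. Bob offers 53.9701536 and keeps 240 − 53.9701536 = 186.0298464.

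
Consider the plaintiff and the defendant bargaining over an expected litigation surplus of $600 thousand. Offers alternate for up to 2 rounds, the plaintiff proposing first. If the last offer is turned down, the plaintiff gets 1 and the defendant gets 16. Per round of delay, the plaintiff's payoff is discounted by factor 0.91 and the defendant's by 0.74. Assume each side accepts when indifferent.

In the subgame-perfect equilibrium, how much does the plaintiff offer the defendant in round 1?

Round 2 (the defendant proposes): the plaintiff gets 1 if talks fail, so the defendant offers 1 and keeps 599.
Round 1 (the plaintiff proposes): the defendant can get 599 next round, worth 0.74 × 599 = 443.26 now; the plaintiff offers that and keeps 156.74.

443.26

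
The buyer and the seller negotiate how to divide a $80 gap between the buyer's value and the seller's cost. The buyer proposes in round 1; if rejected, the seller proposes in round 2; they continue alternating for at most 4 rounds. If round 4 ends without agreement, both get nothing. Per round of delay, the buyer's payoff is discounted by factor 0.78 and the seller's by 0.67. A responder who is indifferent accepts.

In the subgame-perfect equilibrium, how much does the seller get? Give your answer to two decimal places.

Round 4 (the seller proposes): rejection yields 0 for the buyer; the seller offers 0 and keeps 80.
Round 3 (the buyer proposes): the seller can get 80 next round, worth 0.67 × 80 = 53.6 now; the buyer offers that and keeps 26.4.
Round 2 (the seller proposes): the buyer can get 26.4 next round, worth 0.78 × 26.4 = 20.592 now; the seller offers that and keeps 59.408.
Round 1 (the buyer proposes): the seller can get 59.408 next round, worth 0.67 × 59.408 = 39.80336 now; the buyer offers that and keeps 40.19664.

39.80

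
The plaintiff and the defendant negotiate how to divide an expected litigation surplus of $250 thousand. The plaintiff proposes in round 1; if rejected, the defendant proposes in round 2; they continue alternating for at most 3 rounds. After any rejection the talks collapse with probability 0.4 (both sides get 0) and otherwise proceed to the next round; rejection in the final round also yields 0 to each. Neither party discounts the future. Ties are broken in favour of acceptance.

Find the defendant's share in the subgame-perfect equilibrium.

Round 3 (the plaintiff proposes): rejection yields 0 for the defendant; the plaintiff offers 0 and keeps 250.
Round 2 (the defendant proposes): rejecting gives the plaintiff an expected 0.6 × 250 = 150, so the defendant offers 150, keeping 100.
Round 1 (the plaintiff proposes): rejecting gives the defendant an expected 0.6 × 100 = 60, so the plaintiff offers 60, keeping 190.

60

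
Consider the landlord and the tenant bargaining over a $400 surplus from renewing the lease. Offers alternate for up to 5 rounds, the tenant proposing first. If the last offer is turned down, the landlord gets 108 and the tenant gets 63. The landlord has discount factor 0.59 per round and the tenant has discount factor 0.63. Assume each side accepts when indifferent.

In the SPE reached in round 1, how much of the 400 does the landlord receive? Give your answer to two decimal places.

Round 5 (the tenant proposes): the landlord gets 108 if talks fail, so the tenant offers 108 and keeps 292.
Round 4 (the landlord proposes): the tenant can get 292 next round, worth 0.63 × 292 = 183.96 now, so the landlord offers 183.96, keeping 216.04.
Round 3 (the tenant proposes): the landlord can get 216.04 next round, worth 0.59 × 216.04 = 127.4636 now. The tenant offers 127.4636 and keeps 400 − 127.4636 = 272.5364.
Round 2 (the landlord proposes): the tenant can get 272.5364 next round, worth 0.63 × 272.5364 = 171.697932 now; the landlord offers that and keeps 228.302068.
Round 1 (the tenant proposes): the landlord can get 228.302068 next round, worth 0.59 × 228.302068 = 134.69822012 now. The tenant offers 134.69822012 and keeps 400 − 134.69822012 = 265.30177988.

134.70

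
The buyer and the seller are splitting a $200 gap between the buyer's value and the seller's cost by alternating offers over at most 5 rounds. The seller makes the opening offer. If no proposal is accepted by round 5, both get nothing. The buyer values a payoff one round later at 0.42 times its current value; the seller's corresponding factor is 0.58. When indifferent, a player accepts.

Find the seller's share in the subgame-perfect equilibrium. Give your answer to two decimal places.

Round 5 (the seller proposes): rejection yields 0 for the buyer; the seller offers 0 and keeps 200.
Round 4 (the buyer proposes): the seller can get 200 next round, worth 0.58 × 200 = 116 now, so the buyer offers 116, keeping 84.
Round 3 (the seller proposes): the buyer can get 84 next round, worth 0.42 × 84 = 35.28 now. The seller offers 35.28 and keeps 200 − 35.28 = 164.72.
Round 2 (the buyer proposes): the seller can get 164.72 next round, worth 0.58 × 164.72 = 95.5376 now; the buyer offers that and keeps 104.4624.
Round 1 (the seller proposes): the buyer can get 104.4624 next round, worth 0.42 × 104.4624 = 43.874208 now. The seller offers 43.874208 and keeps 200 − 43.874208 = 156.125792.

156.13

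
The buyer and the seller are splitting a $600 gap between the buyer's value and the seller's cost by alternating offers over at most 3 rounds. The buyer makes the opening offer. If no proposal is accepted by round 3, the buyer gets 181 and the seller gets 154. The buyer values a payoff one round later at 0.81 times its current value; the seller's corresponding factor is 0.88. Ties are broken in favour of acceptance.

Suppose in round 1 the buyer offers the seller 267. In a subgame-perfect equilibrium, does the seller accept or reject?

Work out the seller's continuation value if the offer is rejected.
Round 3 (the buyer proposes): the seller gets 154 if talks fail, so the buyer offers 154 and keeps 446.
Round 2 (the seller proposes): the buyer can get 446 next round, worth 0.81 × 446 = 361.26 now. The seller offers 361.26 and keeps 600 − 361.26 = 238.74.
So by rejecting in round 1, the seller gets 238.74 next round, worth 0.88 × 238.74 = 210.0912 now.
Offer 267 ≥ 210.0912, so the seller accepts.

Accept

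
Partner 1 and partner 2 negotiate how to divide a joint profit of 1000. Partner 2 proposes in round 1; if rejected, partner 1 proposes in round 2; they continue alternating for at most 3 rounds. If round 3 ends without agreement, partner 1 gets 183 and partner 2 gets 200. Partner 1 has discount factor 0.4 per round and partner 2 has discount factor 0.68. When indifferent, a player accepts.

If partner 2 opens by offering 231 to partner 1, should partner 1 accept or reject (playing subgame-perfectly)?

Round 3 (partner 2 proposes): partner 1 gets 183 if talks fail, so partner 2 offers 183 and keeps 817.
Round 2 (partner 1 proposes): partner 2 can get 817 next round, worth 0.68 × 817 = 555.56 now. Partner 1 offers 555.56 and keeps 1000 − 555.56 = 444.44.
So by rejecting in round 1, partner 1 gets 444.44 next round, worth 0.4 × 444.44 = 177.776 now.
Offer 231 ≥ 177.776, so partner 1 accepts.

Accept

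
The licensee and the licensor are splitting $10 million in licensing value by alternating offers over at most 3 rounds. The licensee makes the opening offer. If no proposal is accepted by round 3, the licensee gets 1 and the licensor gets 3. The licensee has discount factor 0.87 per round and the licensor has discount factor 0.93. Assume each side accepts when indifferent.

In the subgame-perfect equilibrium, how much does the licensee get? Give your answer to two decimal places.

6.36

Work backward from the last round.
Round 3 (the licensee proposes): the licensor gets 3 if talks fail, so the licensee offers 3 and keeps 7.
Round 2 (the licensor proposes): the licensee can get 7 next round, worth 0.87 × 7 = 6.09 now. The licensor offers 6.09 and keeps 10 − 6.09 = 3.91.
Round 1 (the licensee proposes): the licensor can get 3.91 next round, worth 0.93 × 3.91 = 3.6363 now. The licensee offers 3.6363 and keeps 10 − 3.6363 = 6.3637.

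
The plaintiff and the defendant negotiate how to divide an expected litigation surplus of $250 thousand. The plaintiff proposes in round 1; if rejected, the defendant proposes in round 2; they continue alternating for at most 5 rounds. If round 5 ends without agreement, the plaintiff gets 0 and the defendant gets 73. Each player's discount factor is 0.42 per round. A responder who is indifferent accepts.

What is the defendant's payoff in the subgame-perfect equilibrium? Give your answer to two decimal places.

Round 5 (the plaintiff proposes): the defendant gets 73 if talks fail, so the plaintiff offers 73 and keeps 177.
Round 4 (the defendant proposes): the plaintiff can get 177 next round, worth 0.42 × 177 = 74.34 now; the defendant offers that and keeps 175.66.
Round 3 (the plaintiff proposes): the defendant can get 175.66 next round, worth 0.42 × 175.66 = 73.7772 now. The plaintiff offers 73.7772 and keeps 250 − 73.7772 = 176.2228.
Round 2 (the defendant proposes): the plaintiff can get 176.2228 next round, worth 0.42 × 176.2228 = 74.013576 now, so the defendant offers 74.013576, keeping 175.986424.
Round 1 (the plaintiff proposes): the defendant can get 175.986424 next round, worth 0.42 × 175.986424 = 73.91429808 now, so the plaintiff offers 73.91429808, keeping 176.08570192.

73.91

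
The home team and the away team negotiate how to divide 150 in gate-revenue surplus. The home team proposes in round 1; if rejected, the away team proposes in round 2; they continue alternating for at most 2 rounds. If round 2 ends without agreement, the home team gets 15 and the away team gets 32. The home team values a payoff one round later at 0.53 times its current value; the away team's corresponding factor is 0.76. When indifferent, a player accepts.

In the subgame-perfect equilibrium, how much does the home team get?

47.4

Round 2 (the away team proposes): the home team gets 15 if talks fail, so the away team offers 15 and keeps 135.
Round 1 (the home team proposes): the away team can get 135 next round, worth 0.76 × 135 = 102.6 now; the home team offers that and keeps 47.4.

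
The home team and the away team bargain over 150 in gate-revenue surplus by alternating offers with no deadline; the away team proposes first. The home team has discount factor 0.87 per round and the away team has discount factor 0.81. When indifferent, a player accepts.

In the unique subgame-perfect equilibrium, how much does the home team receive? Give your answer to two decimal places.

Let x be the away team's share when the away team proposes and y be the home team's share when the home team proposes.
The home team accepts iff offered ≥ 0.87·y, so x = 150 − 0.87y. Symmetrically y = 150 − 0.81x.
Substituting: x = 150 − 0.87(150 − 0.81x), giving x(1 − 0.81·0.87) = 150(1 − 0.87).
So x = 150 × 0.13 / 0.2953 ≈ 66.0345, and the home team receives 150 − x ≈ 83.9655.

83.97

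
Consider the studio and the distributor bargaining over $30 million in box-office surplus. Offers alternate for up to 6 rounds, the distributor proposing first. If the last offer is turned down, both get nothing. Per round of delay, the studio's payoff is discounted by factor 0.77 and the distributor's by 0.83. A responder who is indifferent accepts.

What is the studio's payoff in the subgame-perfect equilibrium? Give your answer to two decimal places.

15.87

By backward induction:
Round 6 (the studio proposes): the distributor will accept anything ≥ 0, so the studio offers 0 and keeps 30.
Round 5 (the distributor proposes): the studio can get 30 next round, worth 0.77 × 30 = 23.1 now; the distributor offers that and keeps 6.9.
Round 4 (the studio proposes): the distributor can get 6.9 next round, worth 0.83 × 6.9 = 5.727 now. The studio offers 5.727 and keeps 30 − 5.727 = 24.273.
Round 3 (the distributor proposes): the studio can get 24.273 next round, worth 0.77 × 24.273 = 18.69021 now. The distributor offers 18.69021 and keeps 30 − 18.69021 = 11.30979.
Round 2 (the studio proposes): the distributor can get 11.30979 next round, worth 0.83 × 11.30979 = 9.3871257 now, so the studio offers 9.3871257, keeping 20.6128743.
Round 1 (the distributor proposes): the studio can get 20.6128743 next round, worth 0.77 × 20.6128743 = 15.871913211 now; the distributor offers that and keeps 14.128086789.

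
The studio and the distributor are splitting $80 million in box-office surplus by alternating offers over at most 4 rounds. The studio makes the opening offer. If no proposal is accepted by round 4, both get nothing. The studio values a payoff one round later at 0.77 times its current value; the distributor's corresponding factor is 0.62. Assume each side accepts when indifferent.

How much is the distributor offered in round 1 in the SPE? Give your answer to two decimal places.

Solve by backward induction from round 4.
Round 4 (the distributor proposes): rejection yields 0 for the studio; the distributor offers 0 and keeps 80.
Round 3 (the studio proposes): the distributor can get 80 next round, worth 0.62 × 80 = 49.6 now; the studio offers that and keeps 30.4.
Round 2 (the distributor proposes): the studio can get 30.4 next round, worth 0.77 × 30.4 = 23.408 now, so the distributor offers 23.408, keeping 56.592.
Round 1 (the studio proposes): the distributor can get 56.592 next round, worth 0.62 × 56.592 = 35.08704 now, so the studio offers 35.08704, keeping 44.91296.

35.09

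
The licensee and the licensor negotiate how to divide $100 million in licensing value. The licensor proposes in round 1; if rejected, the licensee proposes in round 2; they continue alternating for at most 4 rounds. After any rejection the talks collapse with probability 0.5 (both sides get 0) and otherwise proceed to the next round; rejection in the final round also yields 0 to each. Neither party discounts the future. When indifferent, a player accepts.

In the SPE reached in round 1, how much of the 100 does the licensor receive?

62.5

By backward induction:
Round 4 (the licensee proposes): rejection yields 0 for the licensor; the licensee offers 0 and keeps 100.
Round 3 (the licensor proposes): rejecting gives the licensee an expected 0.5 × 100 = 50. The licensor offers 50 and keeps 100 − 50 = 50.
Round 2 (the licensee proposes): rejecting gives the licensor an expected 0.5 × 50 = 25; the licensee offers that and keeps 75.
Round 1 (the licensor proposes): rejecting gives the licensee an expected 0.5 × 75 = 37.5; the licensor offers that and keeps 62.5.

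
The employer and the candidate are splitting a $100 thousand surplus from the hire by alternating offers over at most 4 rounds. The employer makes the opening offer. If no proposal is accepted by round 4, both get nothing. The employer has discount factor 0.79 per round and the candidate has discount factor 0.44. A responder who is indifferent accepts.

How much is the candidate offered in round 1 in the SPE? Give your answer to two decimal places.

Work backward from the last round.
Round 4 (the candidate proposes): rejection yields 0 for the employer; the candidate offers 0 and keeps 100.
Round 3 (the employer proposes): the candidate can get 100 next round, worth 0.44 × 100 = 44 now; the employer offers that and keeps 56.
Round 2 (the candidate proposes): the employer can get 56 next round, worth 0.79 × 56 = 44.24 now; the candidate offers that and keeps 55.76.
Round 1 (the employer proposes): the candidate can get 55.76 next round, worth 0.44 × 55.76 = 24.5344 now, so the employer offers 24.5344, keeping 75.4656.

24.53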